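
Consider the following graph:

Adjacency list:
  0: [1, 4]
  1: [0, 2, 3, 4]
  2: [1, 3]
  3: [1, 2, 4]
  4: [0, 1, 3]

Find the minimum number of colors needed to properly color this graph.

The graph has a maximum clique of size 3 (lower bound on chromatic number).
A valid 3-coloring: {0: 1, 1: 0, 2: 2, 3: 1, 4: 2}.
Chromatic number = 3.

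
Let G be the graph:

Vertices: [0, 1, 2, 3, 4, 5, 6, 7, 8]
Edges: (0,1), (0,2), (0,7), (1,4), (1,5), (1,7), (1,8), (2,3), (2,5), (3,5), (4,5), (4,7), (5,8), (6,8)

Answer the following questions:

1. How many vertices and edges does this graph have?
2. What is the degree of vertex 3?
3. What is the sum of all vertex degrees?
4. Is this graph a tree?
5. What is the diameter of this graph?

Count: 9 vertices, 14 edges.
Vertex 3 has neighbors [2, 5], degree = 2.
Handshaking lemma: 2 * 14 = 28.
A tree on 9 vertices has 8 edges. This graph has 14 edges (6 extra). Not a tree.
Diameter (longest shortest path) = 3.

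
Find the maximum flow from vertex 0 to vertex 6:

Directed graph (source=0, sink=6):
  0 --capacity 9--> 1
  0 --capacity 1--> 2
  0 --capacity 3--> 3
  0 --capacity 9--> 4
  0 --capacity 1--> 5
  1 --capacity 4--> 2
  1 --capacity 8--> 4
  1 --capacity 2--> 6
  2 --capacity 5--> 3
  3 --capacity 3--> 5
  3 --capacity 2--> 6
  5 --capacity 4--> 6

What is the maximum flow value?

Computing max flow:
  Flow on (0->1): 6/9
  Flow on (0->2): 1/1
  Flow on (0->5): 1/1
  Flow on (1->2): 4/4
  Flow on (1->6): 2/2
  Flow on (2->3): 5/5
  Flow on (3->5): 3/3
  Flow on (3->6): 2/2
  Flow on (5->6): 4/4
Maximum flow = 8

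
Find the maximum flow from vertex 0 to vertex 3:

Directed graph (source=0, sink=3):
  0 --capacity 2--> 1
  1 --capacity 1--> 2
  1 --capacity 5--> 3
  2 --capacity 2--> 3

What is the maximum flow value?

Computing max flow:
  Flow on (0->1): 2/2
  Flow on (1->3): 2/5
Maximum flow = 2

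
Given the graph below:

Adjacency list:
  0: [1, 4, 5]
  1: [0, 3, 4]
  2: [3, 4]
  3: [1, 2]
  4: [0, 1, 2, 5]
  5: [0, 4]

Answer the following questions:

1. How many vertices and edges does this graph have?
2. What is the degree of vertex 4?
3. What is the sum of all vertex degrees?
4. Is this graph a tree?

Count: 6 vertices, 8 edges.
Vertex 4 has neighbors [0, 1, 2, 5], degree = 4.
Handshaking lemma: 2 * 8 = 16.
A tree on 6 vertices has 5 edges. This graph has 8 edges (3 extra). Not a tree.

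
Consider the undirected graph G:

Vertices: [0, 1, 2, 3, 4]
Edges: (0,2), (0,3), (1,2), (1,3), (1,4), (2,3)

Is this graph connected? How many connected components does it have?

Checking connectivity: the graph has 1 connected component(s).
All vertices are reachable from each other. The graph IS connected.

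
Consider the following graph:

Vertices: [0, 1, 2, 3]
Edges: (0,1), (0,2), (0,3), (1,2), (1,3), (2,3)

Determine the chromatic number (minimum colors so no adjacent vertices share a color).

The graph has a maximum clique of size 4 (lower bound on chromatic number).
A valid 4-coloring: {0: 0, 1: 1, 2: 2, 3: 3}.
Chromatic number = 4.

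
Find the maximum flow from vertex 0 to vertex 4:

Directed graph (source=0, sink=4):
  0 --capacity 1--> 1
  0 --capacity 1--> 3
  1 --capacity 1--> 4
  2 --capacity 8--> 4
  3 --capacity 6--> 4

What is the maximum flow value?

Computing max flow:
  Flow on (0->1): 1/1
  Flow on (0->3): 1/1
  Flow on (1->4): 1/1
  Flow on (3->4): 1/6
Maximum flow = 2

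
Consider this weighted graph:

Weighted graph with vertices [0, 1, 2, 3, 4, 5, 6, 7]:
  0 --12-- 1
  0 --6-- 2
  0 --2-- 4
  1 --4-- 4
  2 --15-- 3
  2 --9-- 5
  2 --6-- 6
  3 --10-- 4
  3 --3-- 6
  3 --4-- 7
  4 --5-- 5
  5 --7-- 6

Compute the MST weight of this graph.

Applying Kruskal's algorithm (sort edges by weight, add if no cycle):
  Add (0,4) w=2
  Add (3,6) w=3
  Add (1,4) w=4
  Add (3,7) w=4
  Add (4,5) w=5
  Add (0,2) w=6
  Add (2,6) w=6
  Skip (5,6) w=7 (creates cycle)
  Skip (2,5) w=9 (creates cycle)
  Skip (3,4) w=10 (creates cycle)
  Skip (0,1) w=12 (creates cycle)
  Skip (2,3) w=15 (creates cycle)
MST weight = 30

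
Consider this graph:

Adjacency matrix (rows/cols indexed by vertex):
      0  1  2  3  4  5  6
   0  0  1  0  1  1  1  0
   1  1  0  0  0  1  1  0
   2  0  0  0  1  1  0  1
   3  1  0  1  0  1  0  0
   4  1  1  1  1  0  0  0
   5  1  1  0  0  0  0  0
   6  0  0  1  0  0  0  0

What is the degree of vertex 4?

Vertex 4 has neighbors [0, 1, 2, 3], so deg(4) = 4.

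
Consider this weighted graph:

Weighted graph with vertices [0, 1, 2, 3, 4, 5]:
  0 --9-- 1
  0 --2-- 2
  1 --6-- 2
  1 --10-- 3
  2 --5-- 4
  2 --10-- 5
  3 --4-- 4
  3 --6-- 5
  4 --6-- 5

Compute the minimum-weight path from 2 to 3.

Using Dijkstra's algorithm from vertex 2:
Shortest path: 2 -> 4 -> 3
Total weight: 5 + 4 = 9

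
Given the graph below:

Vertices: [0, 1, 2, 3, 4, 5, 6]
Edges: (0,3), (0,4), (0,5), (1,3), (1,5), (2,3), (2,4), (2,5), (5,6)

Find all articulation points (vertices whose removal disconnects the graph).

An articulation point is a vertex whose removal disconnects the graph.
Articulation points: [5]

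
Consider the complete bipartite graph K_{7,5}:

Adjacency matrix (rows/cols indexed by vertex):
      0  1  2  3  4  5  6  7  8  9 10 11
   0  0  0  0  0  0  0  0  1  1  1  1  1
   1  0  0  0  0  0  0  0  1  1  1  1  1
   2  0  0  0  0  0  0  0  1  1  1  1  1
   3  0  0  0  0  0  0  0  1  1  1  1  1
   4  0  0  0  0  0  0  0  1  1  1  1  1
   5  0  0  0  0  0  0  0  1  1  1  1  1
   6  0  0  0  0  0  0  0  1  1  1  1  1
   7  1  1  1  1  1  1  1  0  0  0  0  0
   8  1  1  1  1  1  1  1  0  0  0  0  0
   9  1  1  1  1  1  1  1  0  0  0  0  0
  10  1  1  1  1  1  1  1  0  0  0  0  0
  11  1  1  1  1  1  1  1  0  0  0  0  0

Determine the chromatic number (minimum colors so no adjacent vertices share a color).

K_{7,5} is bipartite: vertices split into two independent sets of size 7 and 5.
Color one set 0, the other 1. No adjacent vertices share a color.
Chromatic number = 2.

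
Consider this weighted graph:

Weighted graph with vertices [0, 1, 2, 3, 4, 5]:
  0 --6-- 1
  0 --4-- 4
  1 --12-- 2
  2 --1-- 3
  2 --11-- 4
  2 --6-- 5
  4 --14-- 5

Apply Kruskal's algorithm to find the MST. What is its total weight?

Applying Kruskal's algorithm (sort edges by weight, add if no cycle):
  Add (2,3) w=1
  Add (0,4) w=4
  Add (0,1) w=6
  Add (2,5) w=6
  Add (2,4) w=11
  Skip (1,2) w=12 (creates cycle)
  Skip (4,5) w=14 (creates cycle)
MST weight = 28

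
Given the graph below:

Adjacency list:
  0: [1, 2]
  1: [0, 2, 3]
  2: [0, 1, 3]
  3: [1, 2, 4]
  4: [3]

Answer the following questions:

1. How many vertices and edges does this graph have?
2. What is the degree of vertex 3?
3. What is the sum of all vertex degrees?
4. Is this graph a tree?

Count: 5 vertices, 6 edges.
Vertex 3 has neighbors [1, 2, 4], degree = 3.
Handshaking lemma: 2 * 6 = 12.
A tree on 5 vertices has 4 edges. This graph has 6 edges (2 extra). Not a tree.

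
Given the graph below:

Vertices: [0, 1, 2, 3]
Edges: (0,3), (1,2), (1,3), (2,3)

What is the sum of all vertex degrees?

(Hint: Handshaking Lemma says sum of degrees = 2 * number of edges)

Count edges: 4 edges.
By Handshaking Lemma: sum of degrees = 2 * 4 = 8.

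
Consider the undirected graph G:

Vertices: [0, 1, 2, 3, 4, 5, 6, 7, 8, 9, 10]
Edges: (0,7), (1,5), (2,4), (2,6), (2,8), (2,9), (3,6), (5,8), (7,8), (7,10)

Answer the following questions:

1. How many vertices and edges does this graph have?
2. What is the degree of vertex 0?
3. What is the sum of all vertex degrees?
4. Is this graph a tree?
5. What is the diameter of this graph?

Count: 11 vertices, 10 edges.
Vertex 0 has neighbors [7], degree = 1.
Handshaking lemma: 2 * 10 = 20.
A graph is a tree iff it is connected and has exactly n-1 edges. This graph is connected (all 11 vertices in one component) and has 11-1 = 10 edges. It is a tree.
Diameter (longest shortest path) = 5.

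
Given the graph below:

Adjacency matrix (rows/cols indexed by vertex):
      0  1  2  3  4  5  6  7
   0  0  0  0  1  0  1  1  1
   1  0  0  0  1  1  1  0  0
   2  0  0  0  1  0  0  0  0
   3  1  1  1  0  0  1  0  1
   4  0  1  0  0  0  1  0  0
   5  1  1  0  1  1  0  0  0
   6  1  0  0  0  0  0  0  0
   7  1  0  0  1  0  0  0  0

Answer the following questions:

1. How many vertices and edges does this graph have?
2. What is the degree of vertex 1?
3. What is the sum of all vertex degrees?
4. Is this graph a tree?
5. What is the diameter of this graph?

Count: 8 vertices, 11 edges.
Vertex 1 has neighbors [3, 4, 5], degree = 3.
Handshaking lemma: 2 * 11 = 22.
A tree on 8 vertices has 7 edges. This graph has 11 edges (4 extra). Not a tree.
Diameter (longest shortest path) = 3.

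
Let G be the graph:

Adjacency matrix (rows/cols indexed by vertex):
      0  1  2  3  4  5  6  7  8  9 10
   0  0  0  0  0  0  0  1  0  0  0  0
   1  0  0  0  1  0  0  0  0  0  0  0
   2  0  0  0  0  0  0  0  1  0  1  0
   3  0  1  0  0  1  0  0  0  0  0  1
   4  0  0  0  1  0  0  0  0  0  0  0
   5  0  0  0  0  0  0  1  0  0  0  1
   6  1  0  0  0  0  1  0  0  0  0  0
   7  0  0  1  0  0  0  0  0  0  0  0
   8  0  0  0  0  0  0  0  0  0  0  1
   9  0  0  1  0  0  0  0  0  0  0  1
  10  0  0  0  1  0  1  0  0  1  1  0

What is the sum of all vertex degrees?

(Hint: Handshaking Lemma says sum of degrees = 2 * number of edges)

Count edges: 10 edges.
By Handshaking Lemma: sum of degrees = 2 * 10 = 20.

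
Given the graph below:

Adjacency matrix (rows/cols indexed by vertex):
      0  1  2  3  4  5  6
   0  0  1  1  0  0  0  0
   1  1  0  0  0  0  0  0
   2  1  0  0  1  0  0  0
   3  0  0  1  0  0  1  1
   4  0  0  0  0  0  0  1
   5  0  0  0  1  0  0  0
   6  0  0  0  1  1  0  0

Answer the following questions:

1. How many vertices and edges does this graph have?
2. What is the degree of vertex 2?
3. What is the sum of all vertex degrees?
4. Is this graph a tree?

Count: 7 vertices, 6 edges.
Vertex 2 has neighbors [0, 3], degree = 2.
Handshaking lemma: 2 * 6 = 12.
A graph is a tree iff it is connected and has exactly n-1 edges. This graph is connected (all 7 vertices in one component) and has 7-1 = 6 edges. It is a tree.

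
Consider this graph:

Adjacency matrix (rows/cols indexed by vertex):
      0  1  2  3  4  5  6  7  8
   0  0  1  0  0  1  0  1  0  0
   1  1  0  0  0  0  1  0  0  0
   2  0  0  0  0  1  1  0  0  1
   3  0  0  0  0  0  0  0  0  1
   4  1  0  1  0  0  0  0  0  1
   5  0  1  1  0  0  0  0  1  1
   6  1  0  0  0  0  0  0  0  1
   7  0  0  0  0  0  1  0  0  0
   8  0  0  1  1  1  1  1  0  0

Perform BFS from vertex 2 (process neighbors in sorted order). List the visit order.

BFS from vertex 2 (neighbors processed in ascending order):
Visit order: 2, 4, 5, 8, 0, 1, 7, 3, 6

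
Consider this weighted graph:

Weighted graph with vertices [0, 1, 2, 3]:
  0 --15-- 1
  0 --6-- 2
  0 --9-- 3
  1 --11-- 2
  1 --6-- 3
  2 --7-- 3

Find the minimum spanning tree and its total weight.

Applying Kruskal's algorithm (sort edges by weight, add if no cycle):
  Add (0,2) w=6
  Add (1,3) w=6
  Add (2,3) w=7
  Skip (0,3) w=9 (creates cycle)
  Skip (1,2) w=11 (creates cycle)
  Skip (0,1) w=15 (creates cycle)
MST weight = 19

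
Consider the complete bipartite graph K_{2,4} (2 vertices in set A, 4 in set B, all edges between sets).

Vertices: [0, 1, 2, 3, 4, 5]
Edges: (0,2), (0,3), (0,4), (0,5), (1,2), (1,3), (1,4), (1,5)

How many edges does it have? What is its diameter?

K_{2,4} has 2 * 4 = 8 edges.
Any vertex reaches any opposite-side vertex in 1 step; same-side vertices reach in 2 steps via any opposite-side vertex.
Diameter = 2.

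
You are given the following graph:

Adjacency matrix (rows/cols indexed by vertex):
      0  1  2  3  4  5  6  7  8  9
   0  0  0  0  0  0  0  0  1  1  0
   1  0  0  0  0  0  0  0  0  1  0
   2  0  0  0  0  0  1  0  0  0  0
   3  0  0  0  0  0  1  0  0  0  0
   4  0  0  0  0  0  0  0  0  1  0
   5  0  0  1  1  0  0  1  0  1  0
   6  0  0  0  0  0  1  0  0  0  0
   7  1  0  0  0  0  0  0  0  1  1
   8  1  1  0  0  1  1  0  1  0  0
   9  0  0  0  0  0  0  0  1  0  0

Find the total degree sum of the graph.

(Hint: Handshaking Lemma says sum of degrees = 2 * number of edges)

Count edges: 10 edges.
By Handshaking Lemma: sum of degrees = 2 * 10 = 20.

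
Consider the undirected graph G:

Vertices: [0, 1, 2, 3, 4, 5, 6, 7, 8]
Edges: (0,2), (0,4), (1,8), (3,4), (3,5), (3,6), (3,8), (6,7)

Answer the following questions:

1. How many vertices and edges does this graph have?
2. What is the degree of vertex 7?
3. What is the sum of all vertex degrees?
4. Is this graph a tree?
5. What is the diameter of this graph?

Count: 9 vertices, 8 edges.
Vertex 7 has neighbors [6], degree = 1.
Handshaking lemma: 2 * 8 = 16.
A graph is a tree iff it is connected and has exactly n-1 edges. This graph is connected (all 9 vertices in one component) and has 9-1 = 8 edges. It is a tree.
Diameter (longest shortest path) = 5.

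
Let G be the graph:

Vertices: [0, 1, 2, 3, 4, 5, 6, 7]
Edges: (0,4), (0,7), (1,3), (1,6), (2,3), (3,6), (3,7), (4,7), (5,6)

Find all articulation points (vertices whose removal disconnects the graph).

An articulation point is a vertex whose removal disconnects the graph.
Articulation points: [3, 6, 7]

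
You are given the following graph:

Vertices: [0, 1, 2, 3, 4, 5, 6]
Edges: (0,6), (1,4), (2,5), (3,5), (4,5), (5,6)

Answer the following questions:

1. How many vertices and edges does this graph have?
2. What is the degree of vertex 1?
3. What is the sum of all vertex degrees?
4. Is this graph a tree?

Count: 7 vertices, 6 edges.
Vertex 1 has neighbors [4], degree = 1.
Handshaking lemma: 2 * 6 = 12.
A graph is a tree iff it is connected and has exactly n-1 edges. This graph is connected (all 7 vertices in one component) and has 7-1 = 6 edges. It is a tree.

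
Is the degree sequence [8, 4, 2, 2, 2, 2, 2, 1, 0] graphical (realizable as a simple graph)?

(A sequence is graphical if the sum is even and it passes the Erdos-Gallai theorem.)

Sum of degrees = 23. Sum is odd, so the sequence is NOT graphical.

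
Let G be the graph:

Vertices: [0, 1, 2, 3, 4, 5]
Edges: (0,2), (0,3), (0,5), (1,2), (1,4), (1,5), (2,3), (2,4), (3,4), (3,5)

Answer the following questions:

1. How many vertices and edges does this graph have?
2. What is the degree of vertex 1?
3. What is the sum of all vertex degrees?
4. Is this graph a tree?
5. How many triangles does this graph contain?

Count: 6 vertices, 10 edges.
Vertex 1 has neighbors [2, 4, 5], degree = 3.
Handshaking lemma: 2 * 10 = 20.
A tree on 6 vertices has 5 edges. This graph has 10 edges (5 extra). Not a tree.
Number of triangles = 4.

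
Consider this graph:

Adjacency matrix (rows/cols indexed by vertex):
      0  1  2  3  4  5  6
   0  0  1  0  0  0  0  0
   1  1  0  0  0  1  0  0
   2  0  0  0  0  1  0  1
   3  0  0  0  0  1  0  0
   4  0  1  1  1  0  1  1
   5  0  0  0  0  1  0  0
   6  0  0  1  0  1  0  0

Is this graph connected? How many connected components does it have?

Checking connectivity: the graph has 1 connected component(s).
All vertices are reachable from each other. The graph IS connected.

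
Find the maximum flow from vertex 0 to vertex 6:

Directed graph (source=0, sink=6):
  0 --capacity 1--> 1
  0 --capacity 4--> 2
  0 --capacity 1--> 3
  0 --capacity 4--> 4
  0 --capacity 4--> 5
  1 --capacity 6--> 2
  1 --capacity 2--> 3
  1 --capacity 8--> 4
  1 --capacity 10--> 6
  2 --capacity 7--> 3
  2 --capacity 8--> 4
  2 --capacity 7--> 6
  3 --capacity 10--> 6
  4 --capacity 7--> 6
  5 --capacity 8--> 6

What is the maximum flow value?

Computing max flow:
  Flow on (0->1): 1/1
  Flow on (0->2): 4/4
  Flow on (0->3): 1/1
  Flow on (0->4): 4/4
  Flow on (0->5): 4/4
  Flow on (1->6): 1/10
  Flow on (2->6): 4/7
  Flow on (3->6): 1/10
  Flow on (4->6): 4/7
  Flow on (5->6): 4/8
Maximum flow = 14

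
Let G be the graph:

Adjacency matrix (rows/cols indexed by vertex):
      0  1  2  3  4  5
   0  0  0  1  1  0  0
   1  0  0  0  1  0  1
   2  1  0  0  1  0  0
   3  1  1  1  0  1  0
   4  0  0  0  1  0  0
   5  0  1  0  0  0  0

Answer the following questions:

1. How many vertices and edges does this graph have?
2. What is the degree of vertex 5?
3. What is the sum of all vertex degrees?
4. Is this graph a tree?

Count: 6 vertices, 6 edges.
Vertex 5 has neighbors [1], degree = 1.
Handshaking lemma: 2 * 6 = 12.
A tree on 6 vertices has 5 edges. This graph has 6 edges (1 extra). Not a tree.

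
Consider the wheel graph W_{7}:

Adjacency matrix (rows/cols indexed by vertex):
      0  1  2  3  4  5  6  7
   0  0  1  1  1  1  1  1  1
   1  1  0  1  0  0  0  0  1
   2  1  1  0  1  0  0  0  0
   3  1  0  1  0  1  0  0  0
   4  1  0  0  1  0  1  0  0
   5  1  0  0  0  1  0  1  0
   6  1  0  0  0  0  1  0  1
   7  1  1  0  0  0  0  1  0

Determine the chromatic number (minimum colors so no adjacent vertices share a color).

W_{7} = C_{7} plus a hub adjacent to every cycle vertex.
The outer cycle needs 3 colors (odd cycle); the hub is adjacent to all of them so needs a fresh color.
Chromatic number = 3 + 1 = 4.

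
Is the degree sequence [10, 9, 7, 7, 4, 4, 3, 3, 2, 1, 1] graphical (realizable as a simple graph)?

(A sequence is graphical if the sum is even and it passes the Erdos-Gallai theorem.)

Sum of degrees = 51. Sum is odd, so the sequence is NOT graphical.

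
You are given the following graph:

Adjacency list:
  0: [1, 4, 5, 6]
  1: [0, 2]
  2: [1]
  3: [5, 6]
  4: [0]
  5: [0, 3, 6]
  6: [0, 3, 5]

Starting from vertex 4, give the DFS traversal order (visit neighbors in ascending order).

DFS from vertex 4 (neighbors processed in ascending order):
Visit order: 4, 0, 1, 2, 5, 3, 6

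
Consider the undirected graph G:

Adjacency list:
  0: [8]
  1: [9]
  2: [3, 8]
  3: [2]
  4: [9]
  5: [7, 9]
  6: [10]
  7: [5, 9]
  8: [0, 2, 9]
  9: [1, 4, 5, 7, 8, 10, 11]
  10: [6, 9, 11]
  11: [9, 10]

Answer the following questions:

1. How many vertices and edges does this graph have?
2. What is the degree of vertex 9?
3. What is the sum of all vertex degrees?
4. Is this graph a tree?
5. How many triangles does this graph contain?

Count: 12 vertices, 13 edges.
Vertex 9 has neighbors [1, 4, 5, 7, 8, 10, 11], degree = 7.
Handshaking lemma: 2 * 13 = 26.
A tree on 12 vertices has 11 edges. This graph has 13 edges (2 extra). Not a tree.
Number of triangles = 2.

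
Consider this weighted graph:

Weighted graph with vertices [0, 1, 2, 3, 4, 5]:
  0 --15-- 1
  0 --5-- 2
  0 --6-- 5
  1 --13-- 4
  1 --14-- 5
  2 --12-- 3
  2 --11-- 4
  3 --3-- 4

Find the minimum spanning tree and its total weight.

Applying Kruskal's algorithm (sort edges by weight, add if no cycle):
  Add (3,4) w=3
  Add (0,2) w=5
  Add (0,5) w=6
  Add (2,4) w=11
  Skip (2,3) w=12 (creates cycle)
  Add (1,4) w=13
  Skip (1,5) w=14 (creates cycle)
  Skip (0,1) w=15 (creates cycle)
MST weight = 38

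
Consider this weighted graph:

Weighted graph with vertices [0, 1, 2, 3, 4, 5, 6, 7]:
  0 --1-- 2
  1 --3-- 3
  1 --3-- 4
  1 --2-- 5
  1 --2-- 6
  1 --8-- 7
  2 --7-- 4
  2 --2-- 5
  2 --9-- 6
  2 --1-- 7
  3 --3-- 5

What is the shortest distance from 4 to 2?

Using Dijkstra's algorithm from vertex 4:
Shortest path: 4 -> 2
Total weight: 7 = 7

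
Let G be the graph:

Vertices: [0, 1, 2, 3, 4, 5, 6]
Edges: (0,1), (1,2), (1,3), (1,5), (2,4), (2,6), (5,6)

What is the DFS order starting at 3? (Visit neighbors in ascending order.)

DFS from vertex 3 (neighbors processed in ascending order):
Visit order: 3, 1, 0, 2, 4, 6, 5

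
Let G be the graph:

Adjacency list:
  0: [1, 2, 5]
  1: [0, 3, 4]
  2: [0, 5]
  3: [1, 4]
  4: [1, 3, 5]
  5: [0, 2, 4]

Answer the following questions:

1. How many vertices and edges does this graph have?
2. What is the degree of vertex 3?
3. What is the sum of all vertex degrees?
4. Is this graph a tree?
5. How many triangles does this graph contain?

Count: 6 vertices, 8 edges.
Vertex 3 has neighbors [1, 4], degree = 2.
Handshaking lemma: 2 * 8 = 16.
A tree on 6 vertices has 5 edges. This graph has 8 edges (3 extra). Not a tree.
Number of triangles = 2.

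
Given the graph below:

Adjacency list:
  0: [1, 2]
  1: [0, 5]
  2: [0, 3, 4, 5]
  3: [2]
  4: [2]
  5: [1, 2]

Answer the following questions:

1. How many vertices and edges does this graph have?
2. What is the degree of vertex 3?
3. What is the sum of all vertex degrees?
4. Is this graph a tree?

Count: 6 vertices, 6 edges.
Vertex 3 has neighbors [2], degree = 1.
Handshaking lemma: 2 * 6 = 12.
A tree on 6 vertices has 5 edges. This graph has 6 edges (1 extra). Not a tree.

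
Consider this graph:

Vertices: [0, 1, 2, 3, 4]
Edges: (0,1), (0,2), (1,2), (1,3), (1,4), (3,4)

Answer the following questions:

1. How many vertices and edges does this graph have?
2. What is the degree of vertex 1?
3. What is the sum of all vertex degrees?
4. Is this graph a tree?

Count: 5 vertices, 6 edges.
Vertex 1 has neighbors [0, 2, 3, 4], degree = 4.
Handshaking lemma: 2 * 6 = 12.
A tree on 5 vertices has 4 edges. This graph has 6 edges (2 extra). Not a tree.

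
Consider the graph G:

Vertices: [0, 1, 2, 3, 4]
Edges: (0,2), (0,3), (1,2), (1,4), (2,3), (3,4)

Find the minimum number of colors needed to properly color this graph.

The graph has a maximum clique of size 3 (lower bound on chromatic number).
A valid 3-coloring: {0: 2, 1: 1, 2: 0, 3: 1, 4: 0}.
Chromatic number = 3.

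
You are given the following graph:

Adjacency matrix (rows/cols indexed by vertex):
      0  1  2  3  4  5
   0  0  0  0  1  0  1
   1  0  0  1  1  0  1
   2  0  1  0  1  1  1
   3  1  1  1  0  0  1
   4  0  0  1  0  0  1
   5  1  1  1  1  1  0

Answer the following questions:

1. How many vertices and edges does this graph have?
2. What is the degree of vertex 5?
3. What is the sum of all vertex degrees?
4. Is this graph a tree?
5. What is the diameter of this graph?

Count: 6 vertices, 10 edges.
Vertex 5 has neighbors [0, 1, 2, 3, 4], degree = 5.
Handshaking lemma: 2 * 10 = 20.
A tree on 6 vertices has 5 edges. This graph has 10 edges (5 extra). Not a tree.
Diameter (longest shortest path) = 2.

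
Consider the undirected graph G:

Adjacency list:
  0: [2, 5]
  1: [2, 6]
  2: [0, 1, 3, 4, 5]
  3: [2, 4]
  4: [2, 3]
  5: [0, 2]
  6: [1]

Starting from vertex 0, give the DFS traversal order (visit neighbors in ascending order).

DFS from vertex 0 (neighbors processed in ascending order):
Visit order: 0, 2, 1, 6, 3, 4, 5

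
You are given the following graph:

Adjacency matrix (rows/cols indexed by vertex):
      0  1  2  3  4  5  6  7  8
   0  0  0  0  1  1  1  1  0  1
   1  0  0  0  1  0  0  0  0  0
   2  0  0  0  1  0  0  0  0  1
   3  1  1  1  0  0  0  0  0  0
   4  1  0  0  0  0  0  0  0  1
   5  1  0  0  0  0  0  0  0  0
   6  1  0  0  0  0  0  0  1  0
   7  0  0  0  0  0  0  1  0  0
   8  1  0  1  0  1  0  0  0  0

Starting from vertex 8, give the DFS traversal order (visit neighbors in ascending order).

DFS from vertex 8 (neighbors processed in ascending order):
Visit order: 8, 0, 3, 1, 2, 4, 5, 6, 7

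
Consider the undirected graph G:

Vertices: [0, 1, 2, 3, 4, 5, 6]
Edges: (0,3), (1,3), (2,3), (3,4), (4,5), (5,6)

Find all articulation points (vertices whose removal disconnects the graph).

An articulation point is a vertex whose removal disconnects the graph.
Articulation points: [3, 4, 5]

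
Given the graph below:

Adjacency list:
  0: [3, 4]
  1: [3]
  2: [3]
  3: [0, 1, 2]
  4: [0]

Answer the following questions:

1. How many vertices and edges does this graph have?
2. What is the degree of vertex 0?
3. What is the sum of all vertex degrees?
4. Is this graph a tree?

Count: 5 vertices, 4 edges.
Vertex 0 has neighbors [3, 4], degree = 2.
Handshaking lemma: 2 * 4 = 8.
A graph is a tree iff it is connected and has exactly n-1 edges. This graph is connected (all 5 vertices in one component) and has 5-1 = 4 edges. It is a tree.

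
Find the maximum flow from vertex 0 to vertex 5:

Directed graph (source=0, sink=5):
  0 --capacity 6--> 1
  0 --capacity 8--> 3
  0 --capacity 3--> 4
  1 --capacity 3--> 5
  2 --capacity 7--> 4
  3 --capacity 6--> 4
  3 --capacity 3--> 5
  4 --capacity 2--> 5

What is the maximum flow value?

Computing max flow:
  Flow on (0->1): 3/6
  Flow on (0->3): 3/8
  Flow on (0->4): 2/3
  Flow on (1->5): 3/3
  Flow on (3->5): 3/3
  Flow on (4->5): 2/2
Maximum flow = 8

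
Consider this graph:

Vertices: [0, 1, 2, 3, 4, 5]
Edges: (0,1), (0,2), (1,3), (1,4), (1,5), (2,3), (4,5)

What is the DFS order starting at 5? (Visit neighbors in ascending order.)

DFS from vertex 5 (neighbors processed in ascending order):
Visit order: 5, 1, 0, 2, 3, 4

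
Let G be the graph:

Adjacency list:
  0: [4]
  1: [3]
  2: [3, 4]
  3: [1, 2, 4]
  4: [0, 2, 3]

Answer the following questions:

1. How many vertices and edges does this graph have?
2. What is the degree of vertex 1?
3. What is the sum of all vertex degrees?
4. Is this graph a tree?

Count: 5 vertices, 5 edges.
Vertex 1 has neighbors [3], degree = 1.
Handshaking lemma: 2 * 5 = 10.
A tree on 5 vertices has 4 edges. This graph has 5 edges (1 extra). Not a tree.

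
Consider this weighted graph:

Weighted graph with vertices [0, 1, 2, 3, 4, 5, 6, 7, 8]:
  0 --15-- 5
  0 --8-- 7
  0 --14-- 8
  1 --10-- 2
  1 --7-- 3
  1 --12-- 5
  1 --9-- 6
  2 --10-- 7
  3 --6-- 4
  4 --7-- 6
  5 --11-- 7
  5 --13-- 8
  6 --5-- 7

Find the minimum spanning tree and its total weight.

Applying Kruskal's algorithm (sort edges by weight, add if no cycle):
  Add (6,7) w=5
  Add (3,4) w=6
  Add (1,3) w=7
  Add (4,6) w=7
  Add (0,7) w=8
  Skip (1,6) w=9 (creates cycle)
  Add (1,2) w=10
  Skip (2,7) w=10 (creates cycle)
  Add (5,7) w=11
  Skip (1,5) w=12 (creates cycle)
  Add (5,8) w=13
  Skip (0,8) w=14 (creates cycle)
  Skip (0,5) w=15 (creates cycle)
MST weight = 67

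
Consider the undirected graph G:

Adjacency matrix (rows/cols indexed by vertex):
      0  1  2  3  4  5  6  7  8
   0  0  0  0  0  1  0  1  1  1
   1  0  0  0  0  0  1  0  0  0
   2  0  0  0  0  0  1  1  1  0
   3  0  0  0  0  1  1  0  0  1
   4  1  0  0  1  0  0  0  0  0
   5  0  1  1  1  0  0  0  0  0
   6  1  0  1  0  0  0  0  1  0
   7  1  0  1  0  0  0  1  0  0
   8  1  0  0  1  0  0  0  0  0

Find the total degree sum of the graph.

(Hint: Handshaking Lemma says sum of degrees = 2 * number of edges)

Count edges: 12 edges.
By Handshaking Lemma: sum of degrees = 2 * 12 = 24.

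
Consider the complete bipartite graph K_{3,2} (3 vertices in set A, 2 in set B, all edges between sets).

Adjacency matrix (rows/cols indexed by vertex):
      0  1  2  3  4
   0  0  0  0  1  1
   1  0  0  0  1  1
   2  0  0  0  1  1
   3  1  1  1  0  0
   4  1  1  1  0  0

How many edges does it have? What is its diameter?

K_{3,2} has 3 * 2 = 6 edges.
Any vertex reaches any opposite-side vertex in 1 step; same-side vertices reach in 2 steps via any opposite-side vertex.
Diameter = 2.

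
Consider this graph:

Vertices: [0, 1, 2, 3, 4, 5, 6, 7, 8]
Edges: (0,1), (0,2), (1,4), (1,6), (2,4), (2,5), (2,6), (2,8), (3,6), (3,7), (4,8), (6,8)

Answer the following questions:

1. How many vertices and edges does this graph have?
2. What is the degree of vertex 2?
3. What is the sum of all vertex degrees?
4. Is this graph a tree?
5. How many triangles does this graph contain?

Count: 9 vertices, 12 edges.
Vertex 2 has neighbors [0, 4, 5, 6, 8], degree = 5.
Handshaking lemma: 2 * 12 = 24.
A tree on 9 vertices has 8 edges. This graph has 12 edges (4 extra). Not a tree.
Number of triangles = 2.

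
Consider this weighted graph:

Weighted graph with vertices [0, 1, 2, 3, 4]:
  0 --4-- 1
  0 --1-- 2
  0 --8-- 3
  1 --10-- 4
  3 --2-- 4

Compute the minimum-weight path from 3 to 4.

Using Dijkstra's algorithm from vertex 3:
Shortest path: 3 -> 4
Total weight: 2 = 2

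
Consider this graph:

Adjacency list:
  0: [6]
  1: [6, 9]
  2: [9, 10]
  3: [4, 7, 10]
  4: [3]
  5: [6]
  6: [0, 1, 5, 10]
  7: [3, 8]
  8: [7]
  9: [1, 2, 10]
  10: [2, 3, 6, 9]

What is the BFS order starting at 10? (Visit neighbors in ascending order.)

BFS from vertex 10 (neighbors processed in ascending order):
Visit order: 10, 2, 3, 6, 9, 4, 7, 0, 1, 5, 8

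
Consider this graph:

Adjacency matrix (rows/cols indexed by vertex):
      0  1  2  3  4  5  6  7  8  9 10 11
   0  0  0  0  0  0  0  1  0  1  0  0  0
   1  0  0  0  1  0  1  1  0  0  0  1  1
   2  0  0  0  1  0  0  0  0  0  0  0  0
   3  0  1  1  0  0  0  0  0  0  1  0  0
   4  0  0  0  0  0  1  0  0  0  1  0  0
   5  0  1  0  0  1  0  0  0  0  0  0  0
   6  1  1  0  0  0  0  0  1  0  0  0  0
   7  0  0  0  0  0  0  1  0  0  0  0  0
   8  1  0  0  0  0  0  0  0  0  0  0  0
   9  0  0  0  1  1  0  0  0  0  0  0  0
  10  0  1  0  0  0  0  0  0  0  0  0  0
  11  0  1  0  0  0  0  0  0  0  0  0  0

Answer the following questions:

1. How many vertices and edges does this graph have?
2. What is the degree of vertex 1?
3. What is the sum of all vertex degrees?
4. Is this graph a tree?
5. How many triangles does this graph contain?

Count: 12 vertices, 12 edges.
Vertex 1 has neighbors [3, 5, 6, 10, 11], degree = 5.
Handshaking lemma: 2 * 12 = 24.
A tree on 12 vertices has 11 edges. This graph has 12 edges (1 extra). Not a tree.
Number of triangles = 0.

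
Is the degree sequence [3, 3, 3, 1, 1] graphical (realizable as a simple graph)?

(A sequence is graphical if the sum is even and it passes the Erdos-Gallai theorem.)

Sum of degrees = 11. Sum is odd, so the sequence is NOT graphical.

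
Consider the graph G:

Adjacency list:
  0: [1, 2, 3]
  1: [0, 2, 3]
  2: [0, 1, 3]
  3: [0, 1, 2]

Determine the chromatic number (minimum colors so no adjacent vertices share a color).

The graph has a maximum clique of size 4 (lower bound on chromatic number).
A valid 4-coloring: {0: 0, 1: 1, 2: 2, 3: 3}.
Chromatic number = 4.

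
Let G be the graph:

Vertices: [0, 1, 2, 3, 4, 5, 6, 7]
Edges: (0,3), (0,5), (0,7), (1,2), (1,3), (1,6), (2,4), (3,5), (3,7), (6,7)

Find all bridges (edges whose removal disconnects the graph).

A bridge is an edge whose removal increases the number of connected components.
Bridges found: (1,2), (2,4)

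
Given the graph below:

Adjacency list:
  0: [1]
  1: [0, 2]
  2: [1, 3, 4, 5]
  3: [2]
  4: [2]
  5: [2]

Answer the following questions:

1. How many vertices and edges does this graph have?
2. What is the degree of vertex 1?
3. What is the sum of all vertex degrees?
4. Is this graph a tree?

Count: 6 vertices, 5 edges.
Vertex 1 has neighbors [0, 2], degree = 2.
Handshaking lemma: 2 * 5 = 10.
A graph is a tree iff it is connected and has exactly n-1 edges. This graph is connected (all 6 vertices in one component) and has 6-1 = 5 edges. It is a tree.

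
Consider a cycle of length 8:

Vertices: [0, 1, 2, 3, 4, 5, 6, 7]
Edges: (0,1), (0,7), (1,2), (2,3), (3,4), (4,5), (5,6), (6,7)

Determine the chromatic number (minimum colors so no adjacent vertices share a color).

This is an even cycle (C_8). Even cycles are bipartite.
Chromatic number = 2.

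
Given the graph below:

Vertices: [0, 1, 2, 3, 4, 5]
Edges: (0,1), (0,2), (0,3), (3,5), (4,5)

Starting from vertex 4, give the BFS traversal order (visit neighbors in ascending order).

BFS from vertex 4 (neighbors processed in ascending order):
Visit order: 4, 5, 3, 0, 1, 2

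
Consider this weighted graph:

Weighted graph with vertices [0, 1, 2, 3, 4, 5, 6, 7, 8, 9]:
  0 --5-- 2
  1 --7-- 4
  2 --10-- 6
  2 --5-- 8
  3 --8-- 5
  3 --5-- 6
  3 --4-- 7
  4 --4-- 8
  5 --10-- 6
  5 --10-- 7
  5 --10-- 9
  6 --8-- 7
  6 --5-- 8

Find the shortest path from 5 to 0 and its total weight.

Using Dijkstra's algorithm from vertex 5:
Shortest path: 5 -> 6 -> 2 -> 0
Total weight: 10 + 10 + 5 = 25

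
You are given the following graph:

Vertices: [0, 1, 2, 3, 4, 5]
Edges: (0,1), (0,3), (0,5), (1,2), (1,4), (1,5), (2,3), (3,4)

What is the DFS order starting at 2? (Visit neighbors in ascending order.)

DFS from vertex 2 (neighbors processed in ascending order):
Visit order: 2, 1, 0, 3, 4, 5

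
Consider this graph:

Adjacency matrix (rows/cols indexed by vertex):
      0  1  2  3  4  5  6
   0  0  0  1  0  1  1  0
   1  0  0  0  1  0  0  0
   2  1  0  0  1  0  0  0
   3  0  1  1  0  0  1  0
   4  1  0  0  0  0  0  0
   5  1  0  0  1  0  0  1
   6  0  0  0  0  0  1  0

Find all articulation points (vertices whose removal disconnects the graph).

An articulation point is a vertex whose removal disconnects the graph.
Articulation points: [0, 3, 5]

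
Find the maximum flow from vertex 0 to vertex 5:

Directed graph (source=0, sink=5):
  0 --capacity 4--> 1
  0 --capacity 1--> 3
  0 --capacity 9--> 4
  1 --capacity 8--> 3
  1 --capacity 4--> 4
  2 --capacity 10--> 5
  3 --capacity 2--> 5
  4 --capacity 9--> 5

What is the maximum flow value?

Computing max flow:
  Flow on (0->1): 2/4
  Flow on (0->4): 9/9
  Flow on (1->3): 2/8
  Flow on (3->5): 2/2
  Flow on (4->5): 9/9
Maximum flow = 11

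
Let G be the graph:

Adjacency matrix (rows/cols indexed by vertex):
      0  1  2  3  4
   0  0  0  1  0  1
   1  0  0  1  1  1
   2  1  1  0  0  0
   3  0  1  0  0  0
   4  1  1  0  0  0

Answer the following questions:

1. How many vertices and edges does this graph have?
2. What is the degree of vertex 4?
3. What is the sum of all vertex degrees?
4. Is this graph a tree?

Count: 5 vertices, 5 edges.
Vertex 4 has neighbors [0, 1], degree = 2.
Handshaking lemma: 2 * 5 = 10.
A tree on 5 vertices has 4 edges. This graph has 5 edges (1 extra). Not a tree.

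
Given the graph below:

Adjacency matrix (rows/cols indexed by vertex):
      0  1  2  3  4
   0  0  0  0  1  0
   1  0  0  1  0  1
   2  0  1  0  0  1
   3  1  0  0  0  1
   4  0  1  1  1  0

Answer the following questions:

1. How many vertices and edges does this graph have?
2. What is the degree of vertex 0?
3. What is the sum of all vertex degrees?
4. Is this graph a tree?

Count: 5 vertices, 5 edges.
Vertex 0 has neighbors [3], degree = 1.
Handshaking lemma: 2 * 5 = 10.
A tree on 5 vertices has 4 edges. This graph has 5 edges (1 extra). Not a tree.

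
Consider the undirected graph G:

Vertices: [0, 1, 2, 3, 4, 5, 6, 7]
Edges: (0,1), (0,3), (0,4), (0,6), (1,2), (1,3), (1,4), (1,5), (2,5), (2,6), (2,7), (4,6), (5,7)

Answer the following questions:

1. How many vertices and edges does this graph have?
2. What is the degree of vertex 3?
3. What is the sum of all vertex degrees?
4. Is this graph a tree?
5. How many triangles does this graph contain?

Count: 8 vertices, 13 edges.
Vertex 3 has neighbors [0, 1], degree = 2.
Handshaking lemma: 2 * 13 = 26.
A tree on 8 vertices has 7 edges. This graph has 13 edges (6 extra). Not a tree.
Number of triangles = 5.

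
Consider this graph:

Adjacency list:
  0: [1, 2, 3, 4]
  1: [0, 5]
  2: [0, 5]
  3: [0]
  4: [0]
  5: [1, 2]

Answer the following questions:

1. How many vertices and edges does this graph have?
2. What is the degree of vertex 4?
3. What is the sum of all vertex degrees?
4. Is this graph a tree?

Count: 6 vertices, 6 edges.
Vertex 4 has neighbors [0], degree = 1.
Handshaking lemma: 2 * 6 = 12.
A tree on 6 vertices has 5 edges. This graph has 6 edges (1 extra). Not a tree.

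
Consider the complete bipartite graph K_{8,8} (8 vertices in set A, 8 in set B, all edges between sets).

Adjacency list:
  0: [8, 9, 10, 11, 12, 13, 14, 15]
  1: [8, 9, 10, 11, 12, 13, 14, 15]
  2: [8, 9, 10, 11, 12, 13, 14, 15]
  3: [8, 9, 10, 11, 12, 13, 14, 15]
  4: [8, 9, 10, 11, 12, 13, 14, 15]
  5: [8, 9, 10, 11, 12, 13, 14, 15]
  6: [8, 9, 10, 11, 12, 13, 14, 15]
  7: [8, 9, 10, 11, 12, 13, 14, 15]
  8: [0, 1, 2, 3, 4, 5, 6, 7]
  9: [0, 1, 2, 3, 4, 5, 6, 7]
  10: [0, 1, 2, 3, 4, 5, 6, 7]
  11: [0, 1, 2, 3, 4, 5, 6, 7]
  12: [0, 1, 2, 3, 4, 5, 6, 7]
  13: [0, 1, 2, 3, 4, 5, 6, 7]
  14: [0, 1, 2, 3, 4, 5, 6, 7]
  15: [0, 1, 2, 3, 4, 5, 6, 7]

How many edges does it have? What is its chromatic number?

K_{8,8} has 8 * 8 = 64 edges.
Bipartite graphs have chromatic number 2 (color each partition differently).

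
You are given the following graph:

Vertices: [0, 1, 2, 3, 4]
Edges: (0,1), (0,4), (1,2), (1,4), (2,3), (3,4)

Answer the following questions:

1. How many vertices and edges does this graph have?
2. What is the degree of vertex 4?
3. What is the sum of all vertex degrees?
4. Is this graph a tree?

Count: 5 vertices, 6 edges.
Vertex 4 has neighbors [0, 1, 3], degree = 3.
Handshaking lemma: 2 * 6 = 12.
A tree on 5 vertices has 4 edges. This graph has 6 edges (2 extra). Not a tree.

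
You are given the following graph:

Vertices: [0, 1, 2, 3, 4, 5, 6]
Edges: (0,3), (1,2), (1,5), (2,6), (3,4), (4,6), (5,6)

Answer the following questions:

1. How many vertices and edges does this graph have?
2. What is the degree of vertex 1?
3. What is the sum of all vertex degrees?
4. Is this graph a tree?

Count: 7 vertices, 7 edges.
Vertex 1 has neighbors [2, 5], degree = 2.
Handshaking lemma: 2 * 7 = 14.
A tree on 7 vertices has 6 edges. This graph has 7 edges (1 extra). Not a tree.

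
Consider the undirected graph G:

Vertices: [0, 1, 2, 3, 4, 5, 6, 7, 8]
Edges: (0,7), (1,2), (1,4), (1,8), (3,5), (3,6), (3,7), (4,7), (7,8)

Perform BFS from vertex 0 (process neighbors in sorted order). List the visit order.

BFS from vertex 0 (neighbors processed in ascending order):
Visit order: 0, 7, 3, 4, 8, 5, 6, 1, 2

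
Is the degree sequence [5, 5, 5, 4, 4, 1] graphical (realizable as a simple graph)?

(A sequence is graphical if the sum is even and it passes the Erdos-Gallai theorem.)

Sum of degrees = 24. Sum is even but fails Erdos-Gallai. The sequence is NOT graphical.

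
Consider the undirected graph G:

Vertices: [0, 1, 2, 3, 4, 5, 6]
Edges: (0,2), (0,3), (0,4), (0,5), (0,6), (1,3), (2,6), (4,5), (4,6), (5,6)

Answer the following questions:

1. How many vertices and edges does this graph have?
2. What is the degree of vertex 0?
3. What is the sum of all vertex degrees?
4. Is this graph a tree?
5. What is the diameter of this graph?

Count: 7 vertices, 10 edges.
Vertex 0 has neighbors [2, 3, 4, 5, 6], degree = 5.
Handshaking lemma: 2 * 10 = 20.
A tree on 7 vertices has 6 edges. This graph has 10 edges (4 extra). Not a tree.
Diameter (longest shortest path) = 3.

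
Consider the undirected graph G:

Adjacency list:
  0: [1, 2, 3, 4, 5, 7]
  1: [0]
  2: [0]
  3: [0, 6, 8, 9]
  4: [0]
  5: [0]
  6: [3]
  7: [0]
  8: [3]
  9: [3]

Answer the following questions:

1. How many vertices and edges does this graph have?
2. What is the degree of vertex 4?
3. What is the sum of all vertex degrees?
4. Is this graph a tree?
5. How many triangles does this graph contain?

Count: 10 vertices, 9 edges.
Vertex 4 has neighbors [0], degree = 1.
Handshaking lemma: 2 * 9 = 18.
A graph is a tree iff it is connected and has exactly n-1 edges. This graph is connected (all 10 vertices in one component) and has 10-1 = 9 edges. It is a tree.
Number of triangles = 0.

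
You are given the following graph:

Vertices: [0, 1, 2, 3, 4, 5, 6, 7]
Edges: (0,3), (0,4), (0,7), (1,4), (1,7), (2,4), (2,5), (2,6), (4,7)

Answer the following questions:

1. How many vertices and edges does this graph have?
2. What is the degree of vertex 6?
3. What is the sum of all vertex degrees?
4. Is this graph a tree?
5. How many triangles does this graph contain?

Count: 8 vertices, 9 edges.
Vertex 6 has neighbors [2], degree = 1.
Handshaking lemma: 2 * 9 = 18.
A tree on 8 vertices has 7 edges. This graph has 9 edges (2 extra). Not a tree.
Number of triangles = 2.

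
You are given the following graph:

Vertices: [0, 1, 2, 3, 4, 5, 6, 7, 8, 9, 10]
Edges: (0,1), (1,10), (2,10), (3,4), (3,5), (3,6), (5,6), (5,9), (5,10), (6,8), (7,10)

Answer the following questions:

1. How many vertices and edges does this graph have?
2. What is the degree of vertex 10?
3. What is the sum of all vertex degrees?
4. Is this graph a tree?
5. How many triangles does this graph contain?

Count: 11 vertices, 11 edges.
Vertex 10 has neighbors [1, 2, 5, 7], degree = 4.
Handshaking lemma: 2 * 11 = 22.
A tree on 11 vertices has 10 edges. This graph has 11 edges (1 extra). Not a tree.
Number of triangles = 1.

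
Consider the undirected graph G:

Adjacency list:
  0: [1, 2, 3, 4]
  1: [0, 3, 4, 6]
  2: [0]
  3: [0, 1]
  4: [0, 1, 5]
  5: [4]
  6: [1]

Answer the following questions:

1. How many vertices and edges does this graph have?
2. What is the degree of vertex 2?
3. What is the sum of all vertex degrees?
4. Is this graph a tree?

Count: 7 vertices, 8 edges.
Vertex 2 has neighbors [0], degree = 1.
Handshaking lemma: 2 * 8 = 16.
A tree on 7 vertices has 6 edges. This graph has 8 edges (2 extra). Not a tree.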